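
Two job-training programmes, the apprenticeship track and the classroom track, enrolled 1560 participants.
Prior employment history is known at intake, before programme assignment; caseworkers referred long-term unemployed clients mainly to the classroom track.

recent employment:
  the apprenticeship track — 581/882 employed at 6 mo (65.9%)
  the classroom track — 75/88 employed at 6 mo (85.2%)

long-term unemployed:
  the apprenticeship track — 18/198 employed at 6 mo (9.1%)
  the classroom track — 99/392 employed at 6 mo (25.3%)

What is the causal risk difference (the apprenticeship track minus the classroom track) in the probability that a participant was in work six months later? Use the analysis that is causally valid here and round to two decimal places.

-0.18

The imbalance in prior employment history arose from how participants were allocated, not from anything the programme did; and prior employment history independently affects the outcome. The pooled gap is confounded — condition on prior employment history.
Adjusting over the population distribution of prior employment history: 0.622·(0.659−0.852) + 0.378·(0.091−0.253) = -0.181.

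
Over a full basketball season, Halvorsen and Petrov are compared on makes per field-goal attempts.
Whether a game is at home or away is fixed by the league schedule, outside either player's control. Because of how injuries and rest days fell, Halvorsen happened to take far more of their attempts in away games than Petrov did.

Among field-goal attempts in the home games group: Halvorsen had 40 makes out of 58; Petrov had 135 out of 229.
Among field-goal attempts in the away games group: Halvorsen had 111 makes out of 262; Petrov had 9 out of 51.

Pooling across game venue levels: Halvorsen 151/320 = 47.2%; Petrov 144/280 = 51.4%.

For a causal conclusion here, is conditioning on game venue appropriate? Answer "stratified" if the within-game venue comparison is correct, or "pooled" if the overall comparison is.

The game venue-specific comparison favours Halvorsen throughout, but the pooled figures favour Petrov. The question is whether to condition on game venue.
Game venue satisfies the back-door criterion: it is not a descendant of the player, and it blocks the spurious path from player to outcome. Adjusting for it (i.e., using the within-game venue rates) gives the causal effect.
Within each level — home games: 69.0% vs 59.0%; away games: 42.4% vs 17.6% — Halvorsen is higher every time.

stratified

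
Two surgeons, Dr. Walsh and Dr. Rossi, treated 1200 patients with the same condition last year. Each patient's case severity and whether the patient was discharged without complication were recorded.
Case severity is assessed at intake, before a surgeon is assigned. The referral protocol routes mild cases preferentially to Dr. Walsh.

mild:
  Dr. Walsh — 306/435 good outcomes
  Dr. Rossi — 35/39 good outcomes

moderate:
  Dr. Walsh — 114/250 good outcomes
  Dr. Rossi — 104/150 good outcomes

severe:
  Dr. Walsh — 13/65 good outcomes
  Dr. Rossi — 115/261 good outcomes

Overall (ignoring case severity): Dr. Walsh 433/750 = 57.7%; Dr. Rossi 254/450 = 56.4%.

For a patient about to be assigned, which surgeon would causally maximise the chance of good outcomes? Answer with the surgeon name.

Here case severity is a common cause — it drives both which surgeon a case falls under and the outcome. The crude comparison mixes populations; the stratum-specific rates are the causally relevant ones.
Within each level — mild: 70.3% vs 89.7%; moderate: 45.6% vs 69.3%; severe: 20.0% vs 44.1% — Dr. Rossi is higher every time.

Dr. Rossi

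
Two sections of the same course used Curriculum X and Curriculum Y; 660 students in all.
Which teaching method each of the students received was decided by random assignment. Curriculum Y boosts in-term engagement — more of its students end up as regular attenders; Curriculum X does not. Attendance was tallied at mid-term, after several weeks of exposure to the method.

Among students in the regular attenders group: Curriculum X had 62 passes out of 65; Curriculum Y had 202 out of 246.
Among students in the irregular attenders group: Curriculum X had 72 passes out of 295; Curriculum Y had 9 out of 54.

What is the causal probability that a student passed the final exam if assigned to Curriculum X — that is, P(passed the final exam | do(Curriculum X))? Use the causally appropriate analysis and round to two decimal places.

The stratified and pooled comparisons disagree (Curriculum X wins within each mid-term attendance; Curriculum Y wins overall), so the answer turns on the causal role of mid-term attendance.
Mid-term attendance here is a post-treatment variable shaped by the teaching method; conditioning on it would introduce bias rather than remove it. The overall comparison is the causal one.
So P(outcome | do(Curriculum X)) is just the pooled rate for Curriculum X: 134/360 = 0.372.

0.37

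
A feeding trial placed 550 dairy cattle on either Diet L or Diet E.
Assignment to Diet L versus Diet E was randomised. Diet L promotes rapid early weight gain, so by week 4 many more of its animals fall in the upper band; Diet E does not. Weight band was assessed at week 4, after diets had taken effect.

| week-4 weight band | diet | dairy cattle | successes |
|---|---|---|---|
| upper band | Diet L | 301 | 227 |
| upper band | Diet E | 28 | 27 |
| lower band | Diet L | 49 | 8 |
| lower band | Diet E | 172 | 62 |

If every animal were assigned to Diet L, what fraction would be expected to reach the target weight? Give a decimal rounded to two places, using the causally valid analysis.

Stratifying would compare diets among dairy cattle the diets themselves sorted into week-4 weight band groups — a form of selection on an intermediate. The unconditioned pooled rates give the total causal effect.
So P(outcome | do(Diet L)) is just the pooled rate for Diet L: 235/350 = 0.671.

0.67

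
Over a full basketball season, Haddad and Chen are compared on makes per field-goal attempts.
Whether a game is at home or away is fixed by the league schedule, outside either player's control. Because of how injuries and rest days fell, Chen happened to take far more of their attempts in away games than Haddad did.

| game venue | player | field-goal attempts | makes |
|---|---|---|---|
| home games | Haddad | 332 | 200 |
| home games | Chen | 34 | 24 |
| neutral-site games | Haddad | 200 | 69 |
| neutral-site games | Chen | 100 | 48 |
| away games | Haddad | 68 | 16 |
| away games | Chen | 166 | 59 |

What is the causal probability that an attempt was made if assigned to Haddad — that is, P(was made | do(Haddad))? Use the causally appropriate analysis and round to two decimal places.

0.42

Here game venue is a common cause — it drives both which player a case falls under and the outcome. The crude comparison mixes populations; the stratum-specific rates are the causally relevant ones.
Standardising Haddad to the population game venue mix: 0.407·200/332 + 0.333·69/200 + 0.260·16/68 = 0.421.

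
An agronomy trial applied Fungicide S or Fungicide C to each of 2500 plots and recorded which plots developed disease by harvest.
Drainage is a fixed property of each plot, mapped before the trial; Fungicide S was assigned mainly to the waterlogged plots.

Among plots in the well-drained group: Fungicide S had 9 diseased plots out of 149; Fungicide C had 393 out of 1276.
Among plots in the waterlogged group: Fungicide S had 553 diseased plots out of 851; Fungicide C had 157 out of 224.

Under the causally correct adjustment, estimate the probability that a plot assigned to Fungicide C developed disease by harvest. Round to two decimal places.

0.48

Field drainage satisfies the back-door criterion: it is not a descendant of the fungicide, and it blocks the spurious path from fungicide to outcome. Adjusting for it (i.e., using the within-field drainage rates) gives the causal effect.
Standardising Fungicide C to the population field drainage mix: 0.570·393/1276 + 0.430·157/224 = 0.477.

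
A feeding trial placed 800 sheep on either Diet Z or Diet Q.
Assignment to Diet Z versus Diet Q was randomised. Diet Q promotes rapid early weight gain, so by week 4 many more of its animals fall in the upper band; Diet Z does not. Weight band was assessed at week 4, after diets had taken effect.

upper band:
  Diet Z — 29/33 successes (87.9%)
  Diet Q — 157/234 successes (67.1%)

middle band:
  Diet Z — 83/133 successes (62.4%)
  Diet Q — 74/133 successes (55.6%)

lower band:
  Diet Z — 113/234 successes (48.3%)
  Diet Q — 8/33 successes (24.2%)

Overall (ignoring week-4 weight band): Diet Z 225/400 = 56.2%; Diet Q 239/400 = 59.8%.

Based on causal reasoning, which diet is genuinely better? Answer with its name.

Because the diet influences week-4 weight band, week-4 weight band is a post-treatment mediator, not a confounder. Stratifying on it would bias the estimate; the causal effect is the crude pooled difference.
Pooled: Diet Z 56.2% vs Diet Q 59.8%; Diet Q is higher overall.

Diet Q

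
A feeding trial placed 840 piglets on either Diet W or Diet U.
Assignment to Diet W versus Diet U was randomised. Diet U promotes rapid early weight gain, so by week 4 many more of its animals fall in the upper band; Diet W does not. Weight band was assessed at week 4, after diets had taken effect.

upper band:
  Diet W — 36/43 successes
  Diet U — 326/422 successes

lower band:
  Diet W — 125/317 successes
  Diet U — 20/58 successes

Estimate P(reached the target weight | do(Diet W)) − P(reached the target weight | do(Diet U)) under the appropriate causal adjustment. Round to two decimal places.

-0.27

Diet W is higher inside every week-4 weight band stratum but Diet U is higher in aggregate. Whether to stratify depends on how week-4 weight band relates to the diet.
Week-4 weight band lies on the pathway diet → week-4 weight band → outcome, so adjusting for it blocks the indirect effect. For the total causal effect of diet, use the unadjusted pooled rates.
The causal difference is the pooled difference: 0.447 − 0.721 = -0.274.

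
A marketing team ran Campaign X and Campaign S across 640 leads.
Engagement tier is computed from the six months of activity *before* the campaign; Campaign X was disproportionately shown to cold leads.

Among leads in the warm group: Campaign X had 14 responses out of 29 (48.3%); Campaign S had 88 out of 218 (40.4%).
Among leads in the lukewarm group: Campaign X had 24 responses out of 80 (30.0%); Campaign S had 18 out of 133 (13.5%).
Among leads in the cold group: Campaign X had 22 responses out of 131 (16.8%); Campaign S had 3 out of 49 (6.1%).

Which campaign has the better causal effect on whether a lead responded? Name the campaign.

Engagement tier differs across campaigns for reasons unrelated to any effect of the campaign itself, and it separately predicts the outcome — a classic confounder. We must compare within engagement tier levels.
Within each level — warm: 48.3% vs 40.4%; lukewarm: 30.0% vs 13.5%; cold: 16.8% vs 6.1% — Campaign X is higher every time.

Campaign X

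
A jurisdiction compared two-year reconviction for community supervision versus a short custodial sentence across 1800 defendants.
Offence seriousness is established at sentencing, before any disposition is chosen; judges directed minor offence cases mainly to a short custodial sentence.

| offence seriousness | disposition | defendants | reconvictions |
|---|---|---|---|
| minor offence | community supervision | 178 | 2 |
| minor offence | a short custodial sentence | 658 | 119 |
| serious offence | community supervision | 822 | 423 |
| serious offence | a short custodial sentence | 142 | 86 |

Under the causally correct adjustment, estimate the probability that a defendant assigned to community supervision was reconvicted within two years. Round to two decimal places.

community supervision is lower inside every offence seriousness stratum but a short custodial sentence is lower in aggregate. Whether to stratify depends on how offence seriousness relates to the disposition.
Since offence seriousness is a pre-existing factor (not a product of the disposition) and it affects the outcome on its own, it is a confounder. The stratified rates, not the pooled rate, identify the causal effect.
Standardising community supervision to the population offence seriousness mix: 0.464·2/178 + 0.536·423/822 = 0.281.

0.28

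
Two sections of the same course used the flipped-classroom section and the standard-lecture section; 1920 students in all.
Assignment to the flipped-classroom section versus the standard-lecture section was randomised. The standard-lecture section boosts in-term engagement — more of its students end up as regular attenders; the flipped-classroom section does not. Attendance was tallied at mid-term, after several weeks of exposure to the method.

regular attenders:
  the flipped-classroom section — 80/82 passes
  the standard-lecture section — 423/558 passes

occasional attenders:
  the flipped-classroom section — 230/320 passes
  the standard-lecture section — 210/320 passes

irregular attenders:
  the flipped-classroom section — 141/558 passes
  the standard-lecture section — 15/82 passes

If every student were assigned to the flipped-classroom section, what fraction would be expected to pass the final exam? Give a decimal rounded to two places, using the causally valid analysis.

0.47

Because the teaching method influences mid-term attendance, mid-term attendance is a post-treatment mediator, not a confounder. Stratifying on it would bias the estimate; the causal effect is the crude pooled difference.
So P(outcome | do(the flipped-classroom section)) is just the pooled rate for the flipped-classroom section: 451/960 = 0.470.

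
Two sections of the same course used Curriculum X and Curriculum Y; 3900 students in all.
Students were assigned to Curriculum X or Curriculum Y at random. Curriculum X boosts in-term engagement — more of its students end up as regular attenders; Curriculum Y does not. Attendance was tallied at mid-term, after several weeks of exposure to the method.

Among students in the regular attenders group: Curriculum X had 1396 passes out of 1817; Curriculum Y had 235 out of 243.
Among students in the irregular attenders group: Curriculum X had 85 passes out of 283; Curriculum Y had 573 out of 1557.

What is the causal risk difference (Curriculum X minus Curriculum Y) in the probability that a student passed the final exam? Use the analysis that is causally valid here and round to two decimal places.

+0.26

Mid-term attendance here is a post-treatment variable shaped by the teaching method; conditioning on it would introduce bias rather than remove it. The overall comparison is the causal one.
The causal difference is the pooled difference: 0.705 − 0.449 = +0.256.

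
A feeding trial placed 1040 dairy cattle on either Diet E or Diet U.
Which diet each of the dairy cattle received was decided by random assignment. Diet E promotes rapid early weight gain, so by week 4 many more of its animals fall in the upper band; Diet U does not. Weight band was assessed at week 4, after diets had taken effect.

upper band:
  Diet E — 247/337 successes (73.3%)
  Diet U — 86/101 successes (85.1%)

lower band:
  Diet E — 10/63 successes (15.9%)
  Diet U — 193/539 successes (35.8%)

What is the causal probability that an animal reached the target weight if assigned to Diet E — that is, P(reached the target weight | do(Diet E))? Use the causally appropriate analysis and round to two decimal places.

0.64

Stratifying would compare diets among dairy cattle the diets themselves sorted into week-4 weight band groups — a form of selection on an intermediate. The unconditioned pooled rates give the total causal effect.
So P(outcome | do(Diet E)) is just the pooled rate for Diet E: 257/400 = 0.642.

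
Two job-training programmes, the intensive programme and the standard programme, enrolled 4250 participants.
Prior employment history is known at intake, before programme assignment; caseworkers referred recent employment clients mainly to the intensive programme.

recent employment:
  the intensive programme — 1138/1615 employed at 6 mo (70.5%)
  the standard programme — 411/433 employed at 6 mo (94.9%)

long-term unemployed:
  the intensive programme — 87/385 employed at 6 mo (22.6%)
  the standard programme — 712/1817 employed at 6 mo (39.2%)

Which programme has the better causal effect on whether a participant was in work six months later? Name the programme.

Here prior employment history is a common cause — it drives both which programme a case falls under and the outcome. The crude comparison mixes populations; the stratum-specific rates are the causally relevant ones.
Within each level — recent employment: 70.5% vs 94.9%; long-term unemployed: 22.6% vs 39.2% — the standard programme is higher every time.

the standard programme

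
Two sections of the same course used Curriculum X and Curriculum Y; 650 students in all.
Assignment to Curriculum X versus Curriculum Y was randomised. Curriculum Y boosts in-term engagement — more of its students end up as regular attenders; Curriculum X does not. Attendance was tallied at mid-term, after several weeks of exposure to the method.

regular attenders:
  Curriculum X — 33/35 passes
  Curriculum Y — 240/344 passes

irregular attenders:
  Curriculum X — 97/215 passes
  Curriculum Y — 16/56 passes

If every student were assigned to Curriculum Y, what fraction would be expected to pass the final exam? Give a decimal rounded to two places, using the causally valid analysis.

Curriculum X is higher inside every mid-term attendance stratum but Curriculum Y is higher in aggregate. Whether to stratify depends on how mid-term attendance relates to the teaching method.
Mid-term attendance here is a post-treatment variable shaped by the teaching method; conditioning on it would introduce bias rather than remove it. The overall comparison is the causal one.
So P(outcome | do(Curriculum Y)) is just the pooled rate for Curriculum Y: 256/400 = 0.640.

0.64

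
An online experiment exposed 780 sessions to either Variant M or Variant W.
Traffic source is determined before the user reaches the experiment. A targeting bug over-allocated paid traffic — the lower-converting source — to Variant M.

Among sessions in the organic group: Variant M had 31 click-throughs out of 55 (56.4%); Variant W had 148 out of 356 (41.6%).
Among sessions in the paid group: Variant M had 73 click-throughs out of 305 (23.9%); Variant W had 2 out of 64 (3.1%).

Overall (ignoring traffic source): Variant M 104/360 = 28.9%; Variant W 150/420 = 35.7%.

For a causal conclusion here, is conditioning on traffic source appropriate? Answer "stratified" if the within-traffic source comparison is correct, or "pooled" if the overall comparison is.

stratified

The traffic source-specific comparison favours Variant M throughout, but the pooled figures favour Variant W. The question is whether to condition on traffic source.
Since traffic source is a pre-existing factor (not a product of the variant) and it affects the outcome on its own, it is a confounder. The stratified rates, not the pooled rate, identify the causal effect.
Within each level — organic: 56.4% vs 41.6%; paid: 23.9% vs 3.1% — Variant M is higher every time.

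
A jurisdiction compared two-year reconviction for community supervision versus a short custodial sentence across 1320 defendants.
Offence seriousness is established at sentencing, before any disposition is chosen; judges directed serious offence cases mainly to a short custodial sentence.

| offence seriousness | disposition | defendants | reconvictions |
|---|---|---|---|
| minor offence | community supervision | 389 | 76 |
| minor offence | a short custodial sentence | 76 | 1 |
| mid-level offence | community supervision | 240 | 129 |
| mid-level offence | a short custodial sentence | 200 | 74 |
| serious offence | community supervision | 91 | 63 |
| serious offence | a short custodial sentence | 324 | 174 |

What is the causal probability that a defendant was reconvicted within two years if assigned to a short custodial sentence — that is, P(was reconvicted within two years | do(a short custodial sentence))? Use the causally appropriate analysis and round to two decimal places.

Offence seriousness differs across dispositions for reasons unrelated to any effect of the disposition itself, and it separately predicts the outcome — a classic confounder. We must compare within offence seriousness levels.
Standardising a short custodial sentence to the population offence seriousness mix: 0.352·1/76 + 0.333·74/200 + 0.314·174/324 = 0.297.

0.30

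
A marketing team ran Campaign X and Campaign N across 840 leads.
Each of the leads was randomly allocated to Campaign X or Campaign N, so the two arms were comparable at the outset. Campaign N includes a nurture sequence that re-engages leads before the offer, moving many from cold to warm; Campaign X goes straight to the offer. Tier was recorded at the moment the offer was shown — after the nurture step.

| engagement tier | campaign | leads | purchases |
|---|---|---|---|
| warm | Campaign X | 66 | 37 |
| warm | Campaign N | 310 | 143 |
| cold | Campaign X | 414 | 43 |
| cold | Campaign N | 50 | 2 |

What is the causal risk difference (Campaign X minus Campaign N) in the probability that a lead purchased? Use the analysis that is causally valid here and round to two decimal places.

-0.24

Engagement tier is downstream of the campaign. One should not condition on a consequence of treatment, so the overall rates are the right comparison.
The causal difference is the pooled difference: 0.167 − 0.403 = -0.236.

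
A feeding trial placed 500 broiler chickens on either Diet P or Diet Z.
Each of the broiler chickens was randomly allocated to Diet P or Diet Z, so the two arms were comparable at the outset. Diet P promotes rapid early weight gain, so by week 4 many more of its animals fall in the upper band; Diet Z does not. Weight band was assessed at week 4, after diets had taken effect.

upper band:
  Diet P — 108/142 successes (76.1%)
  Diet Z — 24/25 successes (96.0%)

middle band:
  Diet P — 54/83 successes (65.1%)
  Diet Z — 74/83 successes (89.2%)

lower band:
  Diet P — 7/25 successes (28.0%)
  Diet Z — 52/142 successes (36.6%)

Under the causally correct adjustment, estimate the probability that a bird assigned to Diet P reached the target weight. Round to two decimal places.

Week-4 weight band here is a post-treatment variable shaped by the diet; conditioning on it would introduce bias rather than remove it. The overall comparison is the causal one.
So P(outcome | do(Diet P)) is just the pooled rate for Diet P: 169/250 = 0.676.

0.68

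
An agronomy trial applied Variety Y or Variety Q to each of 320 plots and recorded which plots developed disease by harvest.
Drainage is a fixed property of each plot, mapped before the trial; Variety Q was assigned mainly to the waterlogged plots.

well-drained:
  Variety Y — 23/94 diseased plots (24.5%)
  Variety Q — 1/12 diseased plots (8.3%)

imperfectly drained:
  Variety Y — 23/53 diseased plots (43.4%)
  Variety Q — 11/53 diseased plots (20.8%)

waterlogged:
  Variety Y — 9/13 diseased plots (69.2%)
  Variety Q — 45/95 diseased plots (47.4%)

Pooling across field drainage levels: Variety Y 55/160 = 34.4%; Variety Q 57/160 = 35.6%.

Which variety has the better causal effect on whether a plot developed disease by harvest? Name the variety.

The imbalance in field drainage arose from how plots were allocated, not from anything the variety did; and field drainage independently affects the outcome. The pooled gap is confounded — condition on field drainage.
Within each level — well-drained: 24.5% vs 8.3%; imperfectly drained: 43.4% vs 20.8%; waterlogged: 69.2% vs 47.4% — Variety Q is lower every time.

Variety Q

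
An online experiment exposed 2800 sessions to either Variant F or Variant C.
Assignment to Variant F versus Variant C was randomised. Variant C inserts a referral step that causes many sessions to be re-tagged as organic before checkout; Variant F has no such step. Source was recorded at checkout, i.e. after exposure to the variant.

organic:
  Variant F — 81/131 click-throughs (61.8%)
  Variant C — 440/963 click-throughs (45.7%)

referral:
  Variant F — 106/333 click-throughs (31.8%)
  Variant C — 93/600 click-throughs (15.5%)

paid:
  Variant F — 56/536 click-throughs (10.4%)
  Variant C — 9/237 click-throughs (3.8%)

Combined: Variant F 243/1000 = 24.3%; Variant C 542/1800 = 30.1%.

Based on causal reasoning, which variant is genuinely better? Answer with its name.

The traffic source-specific comparison favours Variant F throughout, but the pooled figures favour Variant C. The question is whether to condition on traffic source.
The distribution of traffic source is itself part of what the variant does — it is an intermediate outcome. Holding it fixed would remove that part of the effect; the total effect is the pooled difference.
Pooled: Variant F 24.3% vs Variant C 30.1%; Variant C is higher overall.

Variant C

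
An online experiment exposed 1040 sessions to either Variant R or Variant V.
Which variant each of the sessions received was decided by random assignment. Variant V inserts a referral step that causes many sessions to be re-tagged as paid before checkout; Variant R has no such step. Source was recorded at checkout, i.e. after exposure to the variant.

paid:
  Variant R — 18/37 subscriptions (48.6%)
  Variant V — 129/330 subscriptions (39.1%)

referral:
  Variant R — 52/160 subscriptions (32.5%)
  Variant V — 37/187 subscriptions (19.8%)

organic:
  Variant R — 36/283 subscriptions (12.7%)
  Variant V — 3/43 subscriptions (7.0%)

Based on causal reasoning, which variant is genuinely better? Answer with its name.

The traffic source-specific comparison favours Variant R throughout, but the pooled figures favour Variant V. The question is whether to condition on traffic source.
Because the variant influences traffic source, traffic source is a post-treatment mediator, not a confounder. Stratifying on it would bias the estimate; the causal effect is the crude pooled difference.
Pooled: Variant R 22.1% vs Variant V 30.2%; Variant V is higher overall.

Variant V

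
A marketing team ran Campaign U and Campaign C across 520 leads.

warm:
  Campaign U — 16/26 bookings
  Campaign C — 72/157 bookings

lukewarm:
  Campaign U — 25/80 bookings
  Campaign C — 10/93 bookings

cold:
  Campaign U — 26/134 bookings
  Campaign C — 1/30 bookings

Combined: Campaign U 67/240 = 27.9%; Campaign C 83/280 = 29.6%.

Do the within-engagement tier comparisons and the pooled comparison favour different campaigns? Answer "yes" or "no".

Within each engagement tier level (warm 61.5% vs 45.9%; lukewarm 31.2% vs 10.8%; cold 19.4% vs 3.3%), Campaign U has the higher rate every time. Pooled: 27.9% vs 29.6% — Campaign C has the higher rate overall. The two comparisons disagree.

yes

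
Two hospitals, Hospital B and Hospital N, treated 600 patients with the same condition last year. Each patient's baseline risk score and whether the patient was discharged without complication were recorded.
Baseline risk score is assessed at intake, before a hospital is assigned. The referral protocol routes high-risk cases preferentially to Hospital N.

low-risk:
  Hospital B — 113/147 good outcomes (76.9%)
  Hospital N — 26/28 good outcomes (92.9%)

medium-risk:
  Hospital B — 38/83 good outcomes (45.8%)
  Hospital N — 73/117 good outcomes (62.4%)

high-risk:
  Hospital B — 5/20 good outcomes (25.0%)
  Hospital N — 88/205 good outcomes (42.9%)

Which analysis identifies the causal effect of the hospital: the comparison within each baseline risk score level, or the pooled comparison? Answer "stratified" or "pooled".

stratified

Baseline risk score is set before the hospital has any effect — it is not caused by the hospital — and it independently drives the outcome. That makes it a confounder, so the causal comparison is within baseline risk score levels.
Within each level — low-risk: 76.9% vs 92.9%; medium-risk: 45.8% vs 62.4%; high-risk: 25.0% vs 42.9% — Hospital N is higher every time.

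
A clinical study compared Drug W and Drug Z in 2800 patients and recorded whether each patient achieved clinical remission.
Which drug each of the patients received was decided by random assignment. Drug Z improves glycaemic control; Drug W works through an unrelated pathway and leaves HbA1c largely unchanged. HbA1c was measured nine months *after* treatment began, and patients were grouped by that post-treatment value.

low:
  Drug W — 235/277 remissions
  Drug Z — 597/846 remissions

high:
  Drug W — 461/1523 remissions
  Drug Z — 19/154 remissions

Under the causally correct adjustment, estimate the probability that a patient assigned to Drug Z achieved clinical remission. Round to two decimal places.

HbA1c lies on the pathway drug → HbA1c → outcome, so adjusting for it blocks the indirect effect. For the total causal effect of drug, use the unadjusted pooled rates.
So P(outcome | do(Drug Z)) is just the pooled rate for Drug Z: 616/1000 = 0.616.

0.62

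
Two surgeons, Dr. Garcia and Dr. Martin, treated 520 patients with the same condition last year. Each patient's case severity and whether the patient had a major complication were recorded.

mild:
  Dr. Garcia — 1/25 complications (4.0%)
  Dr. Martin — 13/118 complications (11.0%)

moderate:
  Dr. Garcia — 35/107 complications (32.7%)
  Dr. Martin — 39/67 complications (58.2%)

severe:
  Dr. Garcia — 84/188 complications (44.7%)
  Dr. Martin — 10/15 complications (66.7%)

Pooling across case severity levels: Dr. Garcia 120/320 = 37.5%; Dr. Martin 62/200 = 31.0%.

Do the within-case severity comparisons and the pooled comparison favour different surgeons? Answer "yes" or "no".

Within each case severity level (mild 4.0% vs 11.0%; moderate 32.7% vs 58.2%; severe 44.7% vs 66.7%), Dr. Garcia has the lower rate every time. Pooled: 37.5% vs 31.0% — Dr. Martin has the lower rate overall. The two comparisons disagree.

yes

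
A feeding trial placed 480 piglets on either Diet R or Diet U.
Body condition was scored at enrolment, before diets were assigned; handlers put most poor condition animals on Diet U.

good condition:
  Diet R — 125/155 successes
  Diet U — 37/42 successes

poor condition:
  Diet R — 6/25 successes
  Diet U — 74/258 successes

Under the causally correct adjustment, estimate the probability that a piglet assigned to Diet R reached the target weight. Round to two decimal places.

0.47

Starting body condition differs across diets for reasons unrelated to any effect of the diet itself, and it separately predicts the outcome — a classic confounder. We must compare within starting body condition levels.
Standardising Diet R to the population starting body condition mix: 0.410·125/155 + 0.590·6/25 = 0.472.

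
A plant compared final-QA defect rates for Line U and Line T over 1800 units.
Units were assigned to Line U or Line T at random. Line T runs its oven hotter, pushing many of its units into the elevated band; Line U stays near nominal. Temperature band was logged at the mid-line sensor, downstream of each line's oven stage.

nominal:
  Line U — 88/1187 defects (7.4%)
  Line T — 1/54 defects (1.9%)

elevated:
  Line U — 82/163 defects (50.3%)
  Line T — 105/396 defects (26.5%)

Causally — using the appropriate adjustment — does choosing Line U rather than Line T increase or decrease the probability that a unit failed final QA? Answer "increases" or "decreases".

decreases

The in-process temperature band-specific comparison favours Line T throughout, but the pooled figures favour Line U. The question is whether to condition on in-process temperature band.
In-process temperature band is downstream of the line. One should not condition on a consequence of treatment, so the overall rates are the right comparison.
Pooled: Line U 12.6% vs Line T 23.6%; Line U is lower overall.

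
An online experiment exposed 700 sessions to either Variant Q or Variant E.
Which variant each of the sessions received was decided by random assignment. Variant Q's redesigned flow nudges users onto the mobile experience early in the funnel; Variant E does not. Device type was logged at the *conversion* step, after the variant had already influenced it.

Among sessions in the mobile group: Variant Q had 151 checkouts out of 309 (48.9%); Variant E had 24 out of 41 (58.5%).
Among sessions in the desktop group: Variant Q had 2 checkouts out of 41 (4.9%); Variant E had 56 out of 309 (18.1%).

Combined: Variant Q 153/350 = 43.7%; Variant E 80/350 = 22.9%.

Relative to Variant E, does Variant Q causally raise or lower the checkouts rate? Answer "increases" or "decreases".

Device type is recorded after the variant and is itself shifted by it — it sits on the causal path from variant to outcome. Conditioning on a mediator would strip out part of the effect we want; the pooled comparison gives the total causal effect.
Pooled: Variant Q 43.7% vs Variant E 22.9%; Variant Q is higher overall.

increases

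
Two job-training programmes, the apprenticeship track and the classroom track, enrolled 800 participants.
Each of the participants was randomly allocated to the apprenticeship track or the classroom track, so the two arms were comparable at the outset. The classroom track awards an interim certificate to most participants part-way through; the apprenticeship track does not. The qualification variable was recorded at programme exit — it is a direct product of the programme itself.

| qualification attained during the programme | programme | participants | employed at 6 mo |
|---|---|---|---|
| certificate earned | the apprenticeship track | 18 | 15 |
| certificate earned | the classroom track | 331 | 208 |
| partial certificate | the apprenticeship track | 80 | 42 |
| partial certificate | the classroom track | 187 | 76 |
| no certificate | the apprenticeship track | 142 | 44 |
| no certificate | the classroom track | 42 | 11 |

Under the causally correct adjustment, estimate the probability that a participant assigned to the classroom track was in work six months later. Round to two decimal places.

The distribution of qualification attained during the programme is itself part of what the programme does — it is an intermediate outcome. Holding it fixed would remove that part of the effect; the total effect is the pooled difference.
So P(outcome | do(the classroom track)) is just the pooled rate for the classroom track: 295/560 = 0.527.

0.53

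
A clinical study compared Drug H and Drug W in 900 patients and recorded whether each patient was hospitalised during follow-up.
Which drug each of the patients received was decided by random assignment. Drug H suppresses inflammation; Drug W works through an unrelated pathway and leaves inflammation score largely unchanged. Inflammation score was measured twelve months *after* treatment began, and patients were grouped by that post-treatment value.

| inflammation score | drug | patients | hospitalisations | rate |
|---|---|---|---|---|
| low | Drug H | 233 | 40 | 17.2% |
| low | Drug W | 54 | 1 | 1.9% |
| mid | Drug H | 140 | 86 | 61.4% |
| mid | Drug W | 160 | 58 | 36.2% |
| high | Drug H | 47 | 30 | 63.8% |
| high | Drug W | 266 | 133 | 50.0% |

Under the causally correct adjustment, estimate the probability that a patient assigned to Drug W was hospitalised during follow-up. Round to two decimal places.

Stratifying would compare drugs among patients the drugs themselves sorted into inflammation score groups — a form of selection on an intermediate. The unconditioned pooled rates give the total causal effect.
So P(outcome | do(Drug W)) is just the pooled rate for Drug W: 192/480 = 0.400.

0.40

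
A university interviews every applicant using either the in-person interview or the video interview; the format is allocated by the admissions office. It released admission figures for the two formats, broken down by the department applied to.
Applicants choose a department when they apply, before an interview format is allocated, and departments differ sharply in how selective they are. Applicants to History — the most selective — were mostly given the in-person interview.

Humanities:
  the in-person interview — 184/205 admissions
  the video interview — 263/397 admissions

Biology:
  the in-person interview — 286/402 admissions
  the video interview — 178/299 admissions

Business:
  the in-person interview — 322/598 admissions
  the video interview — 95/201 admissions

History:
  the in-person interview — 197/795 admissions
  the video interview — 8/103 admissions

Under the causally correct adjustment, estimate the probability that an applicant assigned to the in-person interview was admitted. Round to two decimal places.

Within every department level the in-person interview has the higher rate, yet pooled the video interview does — Simpson's reversal.
Since department is a pre-existing factor (not a product of the interview format) and it affects the outcome on its own, it is a confounder. The stratified rates, not the pooled rate, identify the causal effect.
Standardising the in-person interview to the population department mix: 0.201·184/205 + 0.234·286/402 + 0.266·322/598 + 0.299·197/795 = 0.564.

0.56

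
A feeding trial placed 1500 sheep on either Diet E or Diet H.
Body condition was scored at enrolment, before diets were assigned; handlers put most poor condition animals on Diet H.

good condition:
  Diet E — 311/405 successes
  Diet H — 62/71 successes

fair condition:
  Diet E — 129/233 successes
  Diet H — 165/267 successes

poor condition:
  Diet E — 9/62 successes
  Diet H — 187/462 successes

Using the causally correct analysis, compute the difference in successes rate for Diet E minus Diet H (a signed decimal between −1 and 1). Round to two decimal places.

Within every starting body condition level Diet H has the higher rate, yet pooled Diet E does — Simpson's reversal.
Here starting body condition is a common cause — it drives both which diet a case falls under and the outcome. The crude comparison mixes populations; the stratum-specific rates are the causally relevant ones.
Adjusting over the population distribution of starting body condition: 0.317·(0.768−0.873) + 0.333·(0.554−0.618) + 0.349·(0.145−0.405) = -0.146.

-0.15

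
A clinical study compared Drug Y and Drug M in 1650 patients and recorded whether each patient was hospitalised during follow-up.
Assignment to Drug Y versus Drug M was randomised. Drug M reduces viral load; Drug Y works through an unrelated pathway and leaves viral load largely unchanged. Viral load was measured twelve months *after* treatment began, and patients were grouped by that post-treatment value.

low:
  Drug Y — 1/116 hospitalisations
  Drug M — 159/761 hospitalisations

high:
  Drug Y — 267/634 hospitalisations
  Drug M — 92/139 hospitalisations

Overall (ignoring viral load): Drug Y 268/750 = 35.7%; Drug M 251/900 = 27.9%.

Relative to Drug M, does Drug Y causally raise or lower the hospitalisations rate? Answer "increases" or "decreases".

The viral load-specific comparison favours Drug Y throughout, but the pooled figures favour Drug M. The question is whether to condition on viral load.
Because the drug influences viral load, viral load is a post-treatment mediator, not a confounder. Stratifying on it would bias the estimate; the causal effect is the crude pooled difference.
Pooled: Drug Y 35.7% vs Drug M 27.9%; Drug M is lower overall.

increases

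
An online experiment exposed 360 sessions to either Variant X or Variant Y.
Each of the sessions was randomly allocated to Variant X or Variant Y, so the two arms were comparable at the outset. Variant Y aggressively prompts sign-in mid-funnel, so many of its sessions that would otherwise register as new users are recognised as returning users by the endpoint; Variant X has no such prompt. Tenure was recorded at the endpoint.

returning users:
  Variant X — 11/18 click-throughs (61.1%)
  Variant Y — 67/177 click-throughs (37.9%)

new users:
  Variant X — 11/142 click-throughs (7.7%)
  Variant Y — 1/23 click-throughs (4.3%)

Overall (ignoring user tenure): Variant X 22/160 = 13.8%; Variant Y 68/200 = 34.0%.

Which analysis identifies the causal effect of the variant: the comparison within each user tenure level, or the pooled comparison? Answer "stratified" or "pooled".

pooled

User tenure is downstream of the variant. One should not condition on a consequence of treatment, so the overall rates are the right comparison.
Pooled: Variant X 13.8% vs Variant Y 34.0%; Variant Y is higher overall.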